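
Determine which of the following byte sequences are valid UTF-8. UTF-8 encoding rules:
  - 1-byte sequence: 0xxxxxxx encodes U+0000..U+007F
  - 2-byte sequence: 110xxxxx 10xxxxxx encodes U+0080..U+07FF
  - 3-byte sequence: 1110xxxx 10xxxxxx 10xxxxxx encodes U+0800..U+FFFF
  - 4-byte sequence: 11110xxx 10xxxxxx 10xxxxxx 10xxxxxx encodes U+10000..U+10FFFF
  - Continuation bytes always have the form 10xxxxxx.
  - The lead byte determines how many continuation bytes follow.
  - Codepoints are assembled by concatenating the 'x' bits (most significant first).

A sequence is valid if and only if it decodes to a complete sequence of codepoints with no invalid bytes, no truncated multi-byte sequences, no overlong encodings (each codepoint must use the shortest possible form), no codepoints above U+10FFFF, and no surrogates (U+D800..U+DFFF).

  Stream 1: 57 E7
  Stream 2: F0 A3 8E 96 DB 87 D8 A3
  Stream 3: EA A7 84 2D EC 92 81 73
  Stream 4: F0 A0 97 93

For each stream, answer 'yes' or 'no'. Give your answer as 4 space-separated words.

Answer: no yes yes yes

Derivation:
Stream 1: error at byte offset 2. INVALID
Stream 2: decodes cleanly. VALID
Stream 3: decodes cleanly. VALID
Stream 4: decodes cleanly. VALID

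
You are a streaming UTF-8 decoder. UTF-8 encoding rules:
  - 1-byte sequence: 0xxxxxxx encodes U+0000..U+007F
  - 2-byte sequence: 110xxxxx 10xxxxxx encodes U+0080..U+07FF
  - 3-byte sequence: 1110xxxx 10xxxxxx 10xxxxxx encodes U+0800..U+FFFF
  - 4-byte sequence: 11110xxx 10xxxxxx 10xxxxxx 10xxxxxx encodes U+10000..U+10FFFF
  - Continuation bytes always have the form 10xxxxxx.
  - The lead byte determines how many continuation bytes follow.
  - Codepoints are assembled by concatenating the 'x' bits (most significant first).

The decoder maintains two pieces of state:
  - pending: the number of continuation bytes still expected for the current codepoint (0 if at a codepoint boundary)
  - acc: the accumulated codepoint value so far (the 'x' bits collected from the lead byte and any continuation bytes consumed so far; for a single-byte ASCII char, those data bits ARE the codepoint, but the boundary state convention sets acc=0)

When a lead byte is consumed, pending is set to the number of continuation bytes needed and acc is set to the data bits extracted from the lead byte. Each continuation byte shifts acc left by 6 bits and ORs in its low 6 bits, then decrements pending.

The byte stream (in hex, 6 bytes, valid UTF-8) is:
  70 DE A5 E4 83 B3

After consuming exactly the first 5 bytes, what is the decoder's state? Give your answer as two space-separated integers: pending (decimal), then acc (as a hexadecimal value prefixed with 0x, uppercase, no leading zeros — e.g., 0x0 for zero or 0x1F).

Byte[0]=70: 1-byte. pending=0, acc=0x0
Byte[1]=DE: 2-byte lead. pending=1, acc=0x1E
Byte[2]=A5: continuation. acc=(acc<<6)|0x25=0x7A5, pending=0
Byte[3]=E4: 3-byte lead. pending=2, acc=0x4
Byte[4]=83: continuation. acc=(acc<<6)|0x03=0x103, pending=1

Answer: 1 0x103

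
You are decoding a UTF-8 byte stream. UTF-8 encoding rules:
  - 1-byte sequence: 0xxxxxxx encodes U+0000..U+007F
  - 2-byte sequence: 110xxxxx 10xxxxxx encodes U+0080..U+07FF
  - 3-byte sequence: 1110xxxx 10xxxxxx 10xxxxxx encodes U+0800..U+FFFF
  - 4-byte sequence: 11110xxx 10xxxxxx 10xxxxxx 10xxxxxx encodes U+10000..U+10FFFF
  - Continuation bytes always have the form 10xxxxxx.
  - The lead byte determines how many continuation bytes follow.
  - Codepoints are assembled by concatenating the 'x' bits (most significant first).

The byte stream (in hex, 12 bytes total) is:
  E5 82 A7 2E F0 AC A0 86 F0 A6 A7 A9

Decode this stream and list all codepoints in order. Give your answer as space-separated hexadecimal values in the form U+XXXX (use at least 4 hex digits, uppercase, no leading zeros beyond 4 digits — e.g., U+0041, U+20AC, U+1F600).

Answer: U+50A7 U+002E U+2C806 U+269E9

Derivation:
Byte[0]=E5: 3-byte lead, need 2 cont bytes. acc=0x5
Byte[1]=82: continuation. acc=(acc<<6)|0x02=0x142
Byte[2]=A7: continuation. acc=(acc<<6)|0x27=0x50A7
Completed: cp=U+50A7 (starts at byte 0)
Byte[3]=2E: 1-byte ASCII. cp=U+002E
Byte[4]=F0: 4-byte lead, need 3 cont bytes. acc=0x0
Byte[5]=AC: continuation. acc=(acc<<6)|0x2C=0x2C
Byte[6]=A0: continuation. acc=(acc<<6)|0x20=0xB20
Byte[7]=86: continuation. acc=(acc<<6)|0x06=0x2C806
Completed: cp=U+2C806 (starts at byte 4)
Byte[8]=F0: 4-byte lead, need 3 cont bytes. acc=0x0
Byte[9]=A6: continuation. acc=(acc<<6)|0x26=0x26
Byte[10]=A7: continuation. acc=(acc<<6)|0x27=0x9A7
Byte[11]=A9: continuation. acc=(acc<<6)|0x29=0x269E9
Completed: cp=U+269E9 (starts at byte 8)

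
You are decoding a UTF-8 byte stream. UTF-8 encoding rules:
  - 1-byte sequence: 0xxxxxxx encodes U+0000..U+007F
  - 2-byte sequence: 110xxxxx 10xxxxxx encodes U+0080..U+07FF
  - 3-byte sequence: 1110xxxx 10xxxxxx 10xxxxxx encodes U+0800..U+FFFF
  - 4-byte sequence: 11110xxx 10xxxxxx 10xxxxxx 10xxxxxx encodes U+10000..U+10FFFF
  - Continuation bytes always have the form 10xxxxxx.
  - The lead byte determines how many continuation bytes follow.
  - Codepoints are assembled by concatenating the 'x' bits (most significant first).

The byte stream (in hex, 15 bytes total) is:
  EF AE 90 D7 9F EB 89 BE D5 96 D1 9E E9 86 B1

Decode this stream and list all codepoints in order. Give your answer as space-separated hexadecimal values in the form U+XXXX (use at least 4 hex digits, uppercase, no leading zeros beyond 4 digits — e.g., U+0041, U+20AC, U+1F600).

Byte[0]=EF: 3-byte lead, need 2 cont bytes. acc=0xF
Byte[1]=AE: continuation. acc=(acc<<6)|0x2E=0x3EE
Byte[2]=90: continuation. acc=(acc<<6)|0x10=0xFB90
Completed: cp=U+FB90 (starts at byte 0)
Byte[3]=D7: 2-byte lead, need 1 cont bytes. acc=0x17
Byte[4]=9F: continuation. acc=(acc<<6)|0x1F=0x5DF
Completed: cp=U+05DF (starts at byte 3)
Byte[5]=EB: 3-byte lead, need 2 cont bytes. acc=0xB
Byte[6]=89: continuation. acc=(acc<<6)|0x09=0x2C9
Byte[7]=BE: continuation. acc=(acc<<6)|0x3E=0xB27E
Completed: cp=U+B27E (starts at byte 5)
Byte[8]=D5: 2-byte lead, need 1 cont bytes. acc=0x15
Byte[9]=96: continuation. acc=(acc<<6)|0x16=0x556
Completed: cp=U+0556 (starts at byte 8)
Byte[10]=D1: 2-byte lead, need 1 cont bytes. acc=0x11
Byte[11]=9E: continuation. acc=(acc<<6)|0x1E=0x45E
Completed: cp=U+045E (starts at byte 10)
Byte[12]=E9: 3-byte lead, need 2 cont bytes. acc=0x9
Byte[13]=86: continuation. acc=(acc<<6)|0x06=0x246
Byte[14]=B1: continuation. acc=(acc<<6)|0x31=0x91B1
Completed: cp=U+91B1 (starts at byte 12)

Answer: U+FB90 U+05DF U+B27E U+0556 U+045E U+91B1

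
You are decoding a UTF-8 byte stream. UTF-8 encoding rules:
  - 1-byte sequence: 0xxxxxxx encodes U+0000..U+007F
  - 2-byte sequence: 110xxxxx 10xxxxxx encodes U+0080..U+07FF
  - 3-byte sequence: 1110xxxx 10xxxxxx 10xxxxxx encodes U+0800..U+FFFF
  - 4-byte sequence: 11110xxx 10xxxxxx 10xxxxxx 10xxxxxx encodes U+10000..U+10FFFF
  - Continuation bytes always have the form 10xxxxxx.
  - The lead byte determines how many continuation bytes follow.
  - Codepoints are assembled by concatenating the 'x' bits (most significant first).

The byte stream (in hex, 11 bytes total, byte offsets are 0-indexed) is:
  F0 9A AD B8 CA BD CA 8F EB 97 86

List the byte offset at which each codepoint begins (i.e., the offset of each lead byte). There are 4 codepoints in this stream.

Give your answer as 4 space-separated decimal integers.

Byte[0]=F0: 4-byte lead, need 3 cont bytes. acc=0x0
Byte[1]=9A: continuation. acc=(acc<<6)|0x1A=0x1A
Byte[2]=AD: continuation. acc=(acc<<6)|0x2D=0x6AD
Byte[3]=B8: continuation. acc=(acc<<6)|0x38=0x1AB78
Completed: cp=U+1AB78 (starts at byte 0)
Byte[4]=CA: 2-byte lead, need 1 cont bytes. acc=0xA
Byte[5]=BD: continuation. acc=(acc<<6)|0x3D=0x2BD
Completed: cp=U+02BD (starts at byte 4)
Byte[6]=CA: 2-byte lead, need 1 cont bytes. acc=0xA
Byte[7]=8F: continuation. acc=(acc<<6)|0x0F=0x28F
Completed: cp=U+028F (starts at byte 6)
Byte[8]=EB: 3-byte lead, need 2 cont bytes. acc=0xB
Byte[9]=97: continuation. acc=(acc<<6)|0x17=0x2D7
Byte[10]=86: continuation. acc=(acc<<6)|0x06=0xB5C6
Completed: cp=U+B5C6 (starts at byte 8)

Answer: 0 4 6 8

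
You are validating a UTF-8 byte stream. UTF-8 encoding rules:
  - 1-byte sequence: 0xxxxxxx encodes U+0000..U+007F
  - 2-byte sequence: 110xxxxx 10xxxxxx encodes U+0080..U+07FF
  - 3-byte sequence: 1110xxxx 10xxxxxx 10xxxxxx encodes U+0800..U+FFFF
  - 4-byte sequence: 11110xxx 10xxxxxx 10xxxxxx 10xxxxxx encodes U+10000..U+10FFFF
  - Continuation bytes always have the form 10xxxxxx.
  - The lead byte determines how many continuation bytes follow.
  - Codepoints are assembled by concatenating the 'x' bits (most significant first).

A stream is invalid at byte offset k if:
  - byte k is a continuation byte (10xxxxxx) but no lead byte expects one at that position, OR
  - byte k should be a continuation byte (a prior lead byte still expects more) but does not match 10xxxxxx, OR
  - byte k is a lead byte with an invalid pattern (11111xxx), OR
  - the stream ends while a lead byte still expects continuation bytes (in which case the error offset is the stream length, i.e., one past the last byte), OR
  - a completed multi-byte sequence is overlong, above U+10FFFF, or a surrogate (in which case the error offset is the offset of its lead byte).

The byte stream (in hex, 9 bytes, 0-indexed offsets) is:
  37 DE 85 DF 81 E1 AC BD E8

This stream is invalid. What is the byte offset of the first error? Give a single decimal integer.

Answer: 9

Derivation:
Byte[0]=37: 1-byte ASCII. cp=U+0037
Byte[1]=DE: 2-byte lead, need 1 cont bytes. acc=0x1E
Byte[2]=85: continuation. acc=(acc<<6)|0x05=0x785
Completed: cp=U+0785 (starts at byte 1)
Byte[3]=DF: 2-byte lead, need 1 cont bytes. acc=0x1F
Byte[4]=81: continuation. acc=(acc<<6)|0x01=0x7C1
Completed: cp=U+07C1 (starts at byte 3)
Byte[5]=E1: 3-byte lead, need 2 cont bytes. acc=0x1
Byte[6]=AC: continuation. acc=(acc<<6)|0x2C=0x6C
Byte[7]=BD: continuation. acc=(acc<<6)|0x3D=0x1B3D
Completed: cp=U+1B3D (starts at byte 5)
Byte[8]=E8: 3-byte lead, need 2 cont bytes. acc=0x8
Byte[9]: stream ended, expected continuation. INVALID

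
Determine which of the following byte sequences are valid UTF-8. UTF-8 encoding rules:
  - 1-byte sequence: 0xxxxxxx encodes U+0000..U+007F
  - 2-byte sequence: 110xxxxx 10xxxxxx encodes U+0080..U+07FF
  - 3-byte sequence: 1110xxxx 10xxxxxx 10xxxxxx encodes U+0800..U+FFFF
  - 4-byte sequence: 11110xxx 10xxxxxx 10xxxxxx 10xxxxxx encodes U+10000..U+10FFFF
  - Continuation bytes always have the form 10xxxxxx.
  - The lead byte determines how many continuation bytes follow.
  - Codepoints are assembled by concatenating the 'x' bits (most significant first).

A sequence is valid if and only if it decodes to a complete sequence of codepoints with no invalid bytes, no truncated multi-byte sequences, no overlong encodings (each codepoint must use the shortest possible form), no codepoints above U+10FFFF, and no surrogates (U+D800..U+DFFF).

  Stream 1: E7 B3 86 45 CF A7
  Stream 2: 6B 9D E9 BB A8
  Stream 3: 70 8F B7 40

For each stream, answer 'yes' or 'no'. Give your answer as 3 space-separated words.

Answer: yes no no

Derivation:
Stream 1: decodes cleanly. VALID
Stream 2: error at byte offset 1. INVALID
Stream 3: error at byte offset 1. INVALID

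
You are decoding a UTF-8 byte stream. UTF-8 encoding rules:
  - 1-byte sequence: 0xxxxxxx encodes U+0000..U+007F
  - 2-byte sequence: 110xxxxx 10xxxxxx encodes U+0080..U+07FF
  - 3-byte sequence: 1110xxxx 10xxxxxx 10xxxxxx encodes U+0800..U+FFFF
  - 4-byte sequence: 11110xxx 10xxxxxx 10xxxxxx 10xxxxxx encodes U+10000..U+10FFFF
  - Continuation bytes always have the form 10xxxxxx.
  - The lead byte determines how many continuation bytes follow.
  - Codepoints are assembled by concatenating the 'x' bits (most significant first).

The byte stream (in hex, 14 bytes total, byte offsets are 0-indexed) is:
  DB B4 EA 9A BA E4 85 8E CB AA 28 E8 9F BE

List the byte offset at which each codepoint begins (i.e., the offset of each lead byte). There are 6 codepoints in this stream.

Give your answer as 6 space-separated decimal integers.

Byte[0]=DB: 2-byte lead, need 1 cont bytes. acc=0x1B
Byte[1]=B4: continuation. acc=(acc<<6)|0x34=0x6F4
Completed: cp=U+06F4 (starts at byte 0)
Byte[2]=EA: 3-byte lead, need 2 cont bytes. acc=0xA
Byte[3]=9A: continuation. acc=(acc<<6)|0x1A=0x29A
Byte[4]=BA: continuation. acc=(acc<<6)|0x3A=0xA6BA
Completed: cp=U+A6BA (starts at byte 2)
Byte[5]=E4: 3-byte lead, need 2 cont bytes. acc=0x4
Byte[6]=85: continuation. acc=(acc<<6)|0x05=0x105
Byte[7]=8E: continuation. acc=(acc<<6)|0x0E=0x414E
Completed: cp=U+414E (starts at byte 5)
Byte[8]=CB: 2-byte lead, need 1 cont bytes. acc=0xB
Byte[9]=AA: continuation. acc=(acc<<6)|0x2A=0x2EA
Completed: cp=U+02EA (starts at byte 8)
Byte[10]=28: 1-byte ASCII. cp=U+0028
Byte[11]=E8: 3-byte lead, need 2 cont bytes. acc=0x8
Byte[12]=9F: continuation. acc=(acc<<6)|0x1F=0x21F
Byte[13]=BE: continuation. acc=(acc<<6)|0x3E=0x87FE
Completed: cp=U+87FE (starts at byte 11)

Answer: 0 2 5 8 10 11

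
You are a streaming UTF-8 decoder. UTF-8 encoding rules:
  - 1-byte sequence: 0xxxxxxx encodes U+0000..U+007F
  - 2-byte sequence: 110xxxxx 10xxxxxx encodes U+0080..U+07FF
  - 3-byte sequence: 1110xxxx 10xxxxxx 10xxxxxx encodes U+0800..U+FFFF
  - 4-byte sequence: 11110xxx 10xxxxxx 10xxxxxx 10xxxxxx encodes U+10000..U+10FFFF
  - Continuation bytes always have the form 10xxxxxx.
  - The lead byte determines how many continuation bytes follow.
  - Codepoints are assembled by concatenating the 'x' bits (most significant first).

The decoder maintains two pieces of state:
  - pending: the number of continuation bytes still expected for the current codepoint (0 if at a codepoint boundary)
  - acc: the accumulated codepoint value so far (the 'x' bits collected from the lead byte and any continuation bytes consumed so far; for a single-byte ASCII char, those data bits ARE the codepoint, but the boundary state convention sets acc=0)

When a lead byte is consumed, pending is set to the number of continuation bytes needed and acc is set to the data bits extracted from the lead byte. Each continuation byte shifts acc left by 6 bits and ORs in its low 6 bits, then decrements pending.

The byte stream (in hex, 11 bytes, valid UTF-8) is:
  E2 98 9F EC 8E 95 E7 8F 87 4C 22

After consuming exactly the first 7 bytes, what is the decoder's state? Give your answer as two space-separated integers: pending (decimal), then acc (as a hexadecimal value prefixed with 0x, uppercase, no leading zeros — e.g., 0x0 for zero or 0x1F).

Answer: 2 0x7

Derivation:
Byte[0]=E2: 3-byte lead. pending=2, acc=0x2
Byte[1]=98: continuation. acc=(acc<<6)|0x18=0x98, pending=1
Byte[2]=9F: continuation. acc=(acc<<6)|0x1F=0x261F, pending=0
Byte[3]=EC: 3-byte lead. pending=2, acc=0xC
Byte[4]=8E: continuation. acc=(acc<<6)|0x0E=0x30E, pending=1
Byte[5]=95: continuation. acc=(acc<<6)|0x15=0xC395, pending=0
Byte[6]=E7: 3-byte lead. pending=2, acc=0x7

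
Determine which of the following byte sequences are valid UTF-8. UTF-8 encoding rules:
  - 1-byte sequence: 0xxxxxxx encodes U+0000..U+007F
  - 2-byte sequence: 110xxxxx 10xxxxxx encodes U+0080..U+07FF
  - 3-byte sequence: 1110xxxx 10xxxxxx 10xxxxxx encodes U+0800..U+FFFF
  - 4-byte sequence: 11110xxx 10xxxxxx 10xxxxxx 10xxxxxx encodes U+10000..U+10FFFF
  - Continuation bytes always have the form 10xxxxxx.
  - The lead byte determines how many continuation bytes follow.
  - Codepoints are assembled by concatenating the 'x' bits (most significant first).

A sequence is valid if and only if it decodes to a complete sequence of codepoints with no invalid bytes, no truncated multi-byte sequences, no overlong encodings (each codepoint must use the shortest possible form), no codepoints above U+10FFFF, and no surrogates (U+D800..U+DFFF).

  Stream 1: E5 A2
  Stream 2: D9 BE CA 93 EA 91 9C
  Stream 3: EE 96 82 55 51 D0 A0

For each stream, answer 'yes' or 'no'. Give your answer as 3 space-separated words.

Stream 1: error at byte offset 2. INVALID
Stream 2: decodes cleanly. VALID
Stream 3: decodes cleanly. VALID

Answer: no yes yes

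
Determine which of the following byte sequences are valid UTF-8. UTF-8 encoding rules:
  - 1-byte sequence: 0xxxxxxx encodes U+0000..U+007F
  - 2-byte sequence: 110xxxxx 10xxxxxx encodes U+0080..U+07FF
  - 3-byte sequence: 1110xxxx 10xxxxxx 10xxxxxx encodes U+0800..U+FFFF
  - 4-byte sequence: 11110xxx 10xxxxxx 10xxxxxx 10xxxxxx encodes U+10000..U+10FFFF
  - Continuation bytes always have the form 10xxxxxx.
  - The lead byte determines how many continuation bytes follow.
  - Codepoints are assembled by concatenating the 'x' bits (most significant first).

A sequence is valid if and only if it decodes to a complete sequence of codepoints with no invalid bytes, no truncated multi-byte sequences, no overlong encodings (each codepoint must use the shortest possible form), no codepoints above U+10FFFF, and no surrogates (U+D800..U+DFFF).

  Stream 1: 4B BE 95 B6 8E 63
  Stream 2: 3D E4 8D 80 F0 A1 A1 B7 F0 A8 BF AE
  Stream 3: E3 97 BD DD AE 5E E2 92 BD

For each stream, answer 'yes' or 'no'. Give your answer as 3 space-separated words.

Answer: no yes yes

Derivation:
Stream 1: error at byte offset 1. INVALID
Stream 2: decodes cleanly. VALID
Stream 3: decodes cleanly. VALID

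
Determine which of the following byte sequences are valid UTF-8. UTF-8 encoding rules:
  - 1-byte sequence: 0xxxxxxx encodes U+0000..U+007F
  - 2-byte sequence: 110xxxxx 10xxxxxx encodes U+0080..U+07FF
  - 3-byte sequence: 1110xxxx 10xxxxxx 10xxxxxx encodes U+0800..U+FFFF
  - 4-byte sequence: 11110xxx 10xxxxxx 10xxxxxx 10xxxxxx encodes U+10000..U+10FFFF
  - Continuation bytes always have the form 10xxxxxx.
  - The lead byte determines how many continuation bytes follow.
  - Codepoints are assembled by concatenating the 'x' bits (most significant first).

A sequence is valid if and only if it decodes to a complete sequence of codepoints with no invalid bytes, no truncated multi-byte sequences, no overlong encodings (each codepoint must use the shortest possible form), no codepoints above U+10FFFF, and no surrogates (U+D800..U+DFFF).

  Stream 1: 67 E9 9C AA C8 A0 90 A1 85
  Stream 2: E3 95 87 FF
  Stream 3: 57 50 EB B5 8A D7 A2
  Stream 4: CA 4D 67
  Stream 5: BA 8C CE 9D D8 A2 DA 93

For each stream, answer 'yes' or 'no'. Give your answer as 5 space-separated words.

Answer: no no yes no no

Derivation:
Stream 1: error at byte offset 6. INVALID
Stream 2: error at byte offset 3. INVALID
Stream 3: decodes cleanly. VALID
Stream 4: error at byte offset 1. INVALID
Stream 5: error at byte offset 0. INVALID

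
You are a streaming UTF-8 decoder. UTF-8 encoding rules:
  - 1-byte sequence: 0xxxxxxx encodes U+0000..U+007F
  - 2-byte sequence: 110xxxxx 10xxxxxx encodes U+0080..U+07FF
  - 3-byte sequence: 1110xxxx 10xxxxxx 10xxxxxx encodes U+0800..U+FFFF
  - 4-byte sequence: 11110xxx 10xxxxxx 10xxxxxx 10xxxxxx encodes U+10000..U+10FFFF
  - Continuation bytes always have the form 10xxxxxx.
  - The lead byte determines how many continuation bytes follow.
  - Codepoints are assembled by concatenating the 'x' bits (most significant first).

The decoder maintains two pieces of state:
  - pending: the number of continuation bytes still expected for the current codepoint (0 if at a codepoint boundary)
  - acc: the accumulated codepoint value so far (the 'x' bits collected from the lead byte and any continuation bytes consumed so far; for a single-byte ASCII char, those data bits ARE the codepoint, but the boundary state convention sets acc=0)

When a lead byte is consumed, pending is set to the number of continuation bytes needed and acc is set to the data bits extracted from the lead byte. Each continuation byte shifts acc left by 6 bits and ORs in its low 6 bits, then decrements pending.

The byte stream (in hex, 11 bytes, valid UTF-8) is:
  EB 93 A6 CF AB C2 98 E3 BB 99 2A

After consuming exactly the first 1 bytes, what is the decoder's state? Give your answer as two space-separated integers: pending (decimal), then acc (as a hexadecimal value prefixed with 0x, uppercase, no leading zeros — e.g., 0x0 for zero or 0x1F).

Answer: 2 0xB

Derivation:
Byte[0]=EB: 3-byte lead. pending=2, acc=0xB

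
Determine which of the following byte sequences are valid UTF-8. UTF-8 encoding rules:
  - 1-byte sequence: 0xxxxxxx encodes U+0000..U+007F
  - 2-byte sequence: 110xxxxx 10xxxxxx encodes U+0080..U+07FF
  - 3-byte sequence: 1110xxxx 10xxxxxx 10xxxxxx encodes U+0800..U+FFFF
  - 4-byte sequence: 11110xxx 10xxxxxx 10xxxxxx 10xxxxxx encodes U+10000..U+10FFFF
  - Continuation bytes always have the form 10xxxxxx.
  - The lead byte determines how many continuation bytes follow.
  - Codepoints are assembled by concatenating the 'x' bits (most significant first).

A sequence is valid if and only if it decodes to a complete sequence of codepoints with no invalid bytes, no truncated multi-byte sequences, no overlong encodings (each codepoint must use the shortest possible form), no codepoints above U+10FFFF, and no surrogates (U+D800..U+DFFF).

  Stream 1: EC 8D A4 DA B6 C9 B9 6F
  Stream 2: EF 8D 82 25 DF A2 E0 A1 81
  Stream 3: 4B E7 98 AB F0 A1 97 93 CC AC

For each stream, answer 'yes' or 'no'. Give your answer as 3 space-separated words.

Stream 1: decodes cleanly. VALID
Stream 2: decodes cleanly. VALID
Stream 3: decodes cleanly. VALID

Answer: yes yes yes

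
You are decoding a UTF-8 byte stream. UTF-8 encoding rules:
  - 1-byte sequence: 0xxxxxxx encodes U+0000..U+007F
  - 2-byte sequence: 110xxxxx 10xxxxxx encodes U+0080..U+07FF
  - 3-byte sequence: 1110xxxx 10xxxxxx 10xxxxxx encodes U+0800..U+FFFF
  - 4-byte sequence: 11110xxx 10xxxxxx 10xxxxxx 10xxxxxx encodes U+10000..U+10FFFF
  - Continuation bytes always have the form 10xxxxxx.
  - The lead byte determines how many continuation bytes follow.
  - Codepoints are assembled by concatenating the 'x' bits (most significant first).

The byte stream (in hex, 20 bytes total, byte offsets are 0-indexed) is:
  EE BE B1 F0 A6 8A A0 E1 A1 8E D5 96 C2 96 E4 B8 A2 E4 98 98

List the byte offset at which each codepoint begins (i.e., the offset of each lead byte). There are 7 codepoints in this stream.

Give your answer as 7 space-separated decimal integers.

Answer: 0 3 7 10 12 14 17

Derivation:
Byte[0]=EE: 3-byte lead, need 2 cont bytes. acc=0xE
Byte[1]=BE: continuation. acc=(acc<<6)|0x3E=0x3BE
Byte[2]=B1: continuation. acc=(acc<<6)|0x31=0xEFB1
Completed: cp=U+EFB1 (starts at byte 0)
Byte[3]=F0: 4-byte lead, need 3 cont bytes. acc=0x0
Byte[4]=A6: continuation. acc=(acc<<6)|0x26=0x26
Byte[5]=8A: continuation. acc=(acc<<6)|0x0A=0x98A
Byte[6]=A0: continuation. acc=(acc<<6)|0x20=0x262A0
Completed: cp=U+262A0 (starts at byte 3)
Byte[7]=E1: 3-byte lead, need 2 cont bytes. acc=0x1
Byte[8]=A1: continuation. acc=(acc<<6)|0x21=0x61
Byte[9]=8E: continuation. acc=(acc<<6)|0x0E=0x184E
Completed: cp=U+184E (starts at byte 7)
Byte[10]=D5: 2-byte lead, need 1 cont bytes. acc=0x15
Byte[11]=96: continuation. acc=(acc<<6)|0x16=0x556
Completed: cp=U+0556 (starts at byte 10)
Byte[12]=C2: 2-byte lead, need 1 cont bytes. acc=0x2
Byte[13]=96: continuation. acc=(acc<<6)|0x16=0x96
Completed: cp=U+0096 (starts at byte 12)
Byte[14]=E4: 3-byte lead, need 2 cont bytes. acc=0x4
Byte[15]=B8: continuation. acc=(acc<<6)|0x38=0x138
Byte[16]=A2: continuation. acc=(acc<<6)|0x22=0x4E22
Completed: cp=U+4E22 (starts at byte 14)
Byte[17]=E4: 3-byte lead, need 2 cont bytes. acc=0x4
Byte[18]=98: continuation. acc=(acc<<6)|0x18=0x118
Byte[19]=98: continuation. acc=(acc<<6)|0x18=0x4618
Completed: cp=U+4618 (starts at byte 17)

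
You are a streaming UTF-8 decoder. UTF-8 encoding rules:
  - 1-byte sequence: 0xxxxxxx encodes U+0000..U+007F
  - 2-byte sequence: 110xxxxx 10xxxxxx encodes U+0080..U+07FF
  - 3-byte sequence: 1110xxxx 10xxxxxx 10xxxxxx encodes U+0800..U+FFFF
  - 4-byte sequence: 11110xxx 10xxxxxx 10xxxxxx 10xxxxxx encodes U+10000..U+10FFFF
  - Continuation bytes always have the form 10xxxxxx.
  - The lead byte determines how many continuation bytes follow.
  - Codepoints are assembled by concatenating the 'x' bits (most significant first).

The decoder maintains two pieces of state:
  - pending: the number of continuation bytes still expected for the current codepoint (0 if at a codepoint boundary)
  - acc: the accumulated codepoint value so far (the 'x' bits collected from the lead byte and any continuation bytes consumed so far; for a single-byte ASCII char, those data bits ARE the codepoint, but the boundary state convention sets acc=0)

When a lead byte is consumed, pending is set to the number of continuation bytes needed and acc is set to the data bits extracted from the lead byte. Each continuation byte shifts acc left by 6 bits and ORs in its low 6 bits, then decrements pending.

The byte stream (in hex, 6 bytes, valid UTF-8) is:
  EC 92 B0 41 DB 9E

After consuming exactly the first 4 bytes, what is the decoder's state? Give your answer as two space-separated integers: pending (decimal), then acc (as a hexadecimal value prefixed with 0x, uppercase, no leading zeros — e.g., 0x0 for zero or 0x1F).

Byte[0]=EC: 3-byte lead. pending=2, acc=0xC
Byte[1]=92: continuation. acc=(acc<<6)|0x12=0x312, pending=1
Byte[2]=B0: continuation. acc=(acc<<6)|0x30=0xC4B0, pending=0
Byte[3]=41: 1-byte. pending=0, acc=0x0

Answer: 0 0x0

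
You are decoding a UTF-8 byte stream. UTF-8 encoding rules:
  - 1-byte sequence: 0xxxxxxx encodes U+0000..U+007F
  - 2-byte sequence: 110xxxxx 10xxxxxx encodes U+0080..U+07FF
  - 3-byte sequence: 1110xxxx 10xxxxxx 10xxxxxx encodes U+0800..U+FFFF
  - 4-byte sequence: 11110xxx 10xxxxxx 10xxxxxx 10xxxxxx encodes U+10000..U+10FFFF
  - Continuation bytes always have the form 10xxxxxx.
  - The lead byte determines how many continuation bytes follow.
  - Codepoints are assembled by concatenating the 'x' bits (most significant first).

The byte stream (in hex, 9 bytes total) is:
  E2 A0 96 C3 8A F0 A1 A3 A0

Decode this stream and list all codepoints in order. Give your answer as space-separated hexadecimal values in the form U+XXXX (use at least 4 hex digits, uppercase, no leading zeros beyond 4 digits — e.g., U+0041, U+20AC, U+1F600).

Answer: U+2816 U+00CA U+218E0

Derivation:
Byte[0]=E2: 3-byte lead, need 2 cont bytes. acc=0x2
Byte[1]=A0: continuation. acc=(acc<<6)|0x20=0xA0
Byte[2]=96: continuation. acc=(acc<<6)|0x16=0x2816
Completed: cp=U+2816 (starts at byte 0)
Byte[3]=C3: 2-byte lead, need 1 cont bytes. acc=0x3
Byte[4]=8A: continuation. acc=(acc<<6)|0x0A=0xCA
Completed: cp=U+00CA (starts at byte 3)
Byte[5]=F0: 4-byte lead, need 3 cont bytes. acc=0x0
Byte[6]=A1: continuation. acc=(acc<<6)|0x21=0x21
Byte[7]=A3: continuation. acc=(acc<<6)|0x23=0x863
Byte[8]=A0: continuation. acc=(acc<<6)|0x20=0x218E0
Completed: cp=U+218E0 (starts at byte 5)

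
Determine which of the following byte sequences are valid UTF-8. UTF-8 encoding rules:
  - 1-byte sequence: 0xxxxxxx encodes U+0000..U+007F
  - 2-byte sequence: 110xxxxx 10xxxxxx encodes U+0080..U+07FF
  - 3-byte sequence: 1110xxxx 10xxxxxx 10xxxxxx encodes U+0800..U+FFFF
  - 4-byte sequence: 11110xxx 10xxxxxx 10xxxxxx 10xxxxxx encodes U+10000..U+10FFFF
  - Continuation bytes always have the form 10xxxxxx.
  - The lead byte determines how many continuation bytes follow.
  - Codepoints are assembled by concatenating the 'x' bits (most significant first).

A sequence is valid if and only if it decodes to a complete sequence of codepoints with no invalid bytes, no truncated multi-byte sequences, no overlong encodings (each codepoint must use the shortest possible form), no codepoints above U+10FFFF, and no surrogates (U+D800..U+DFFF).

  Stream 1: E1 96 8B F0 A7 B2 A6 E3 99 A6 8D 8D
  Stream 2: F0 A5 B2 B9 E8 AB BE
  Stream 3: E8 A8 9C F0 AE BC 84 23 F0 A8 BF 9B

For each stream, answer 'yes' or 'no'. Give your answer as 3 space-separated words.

Answer: no yes yes

Derivation:
Stream 1: error at byte offset 10. INVALID
Stream 2: decodes cleanly. VALID
Stream 3: decodes cleanly. VALID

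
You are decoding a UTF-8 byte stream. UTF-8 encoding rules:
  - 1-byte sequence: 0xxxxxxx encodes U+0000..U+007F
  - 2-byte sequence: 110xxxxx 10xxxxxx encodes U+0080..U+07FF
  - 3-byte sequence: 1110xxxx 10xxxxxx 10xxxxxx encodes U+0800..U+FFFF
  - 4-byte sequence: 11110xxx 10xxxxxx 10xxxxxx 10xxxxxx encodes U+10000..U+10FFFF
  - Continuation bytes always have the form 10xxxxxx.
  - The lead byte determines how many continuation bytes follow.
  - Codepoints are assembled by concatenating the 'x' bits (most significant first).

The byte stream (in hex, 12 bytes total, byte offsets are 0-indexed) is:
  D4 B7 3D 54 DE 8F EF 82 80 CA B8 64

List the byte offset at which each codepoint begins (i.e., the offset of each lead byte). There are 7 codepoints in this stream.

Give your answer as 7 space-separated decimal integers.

Answer: 0 2 3 4 6 9 11

Derivation:
Byte[0]=D4: 2-byte lead, need 1 cont bytes. acc=0x14
Byte[1]=B7: continuation. acc=(acc<<6)|0x37=0x537
Completed: cp=U+0537 (starts at byte 0)
Byte[2]=3D: 1-byte ASCII. cp=U+003D
Byte[3]=54: 1-byte ASCII. cp=U+0054
Byte[4]=DE: 2-byte lead, need 1 cont bytes. acc=0x1E
Byte[5]=8F: continuation. acc=(acc<<6)|0x0F=0x78F
Completed: cp=U+078F (starts at byte 4)
Byte[6]=EF: 3-byte lead, need 2 cont bytes. acc=0xF
Byte[7]=82: continuation. acc=(acc<<6)|0x02=0x3C2
Byte[8]=80: continuation. acc=(acc<<6)|0x00=0xF080
Completed: cp=U+F080 (starts at byte 6)
Byte[9]=CA: 2-byte lead, need 1 cont bytes. acc=0xA
Byte[10]=B8: continuation. acc=(acc<<6)|0x38=0x2B8
Completed: cp=U+02B8 (starts at byte 9)
Byte[11]=64: 1-byte ASCII. cp=U+0064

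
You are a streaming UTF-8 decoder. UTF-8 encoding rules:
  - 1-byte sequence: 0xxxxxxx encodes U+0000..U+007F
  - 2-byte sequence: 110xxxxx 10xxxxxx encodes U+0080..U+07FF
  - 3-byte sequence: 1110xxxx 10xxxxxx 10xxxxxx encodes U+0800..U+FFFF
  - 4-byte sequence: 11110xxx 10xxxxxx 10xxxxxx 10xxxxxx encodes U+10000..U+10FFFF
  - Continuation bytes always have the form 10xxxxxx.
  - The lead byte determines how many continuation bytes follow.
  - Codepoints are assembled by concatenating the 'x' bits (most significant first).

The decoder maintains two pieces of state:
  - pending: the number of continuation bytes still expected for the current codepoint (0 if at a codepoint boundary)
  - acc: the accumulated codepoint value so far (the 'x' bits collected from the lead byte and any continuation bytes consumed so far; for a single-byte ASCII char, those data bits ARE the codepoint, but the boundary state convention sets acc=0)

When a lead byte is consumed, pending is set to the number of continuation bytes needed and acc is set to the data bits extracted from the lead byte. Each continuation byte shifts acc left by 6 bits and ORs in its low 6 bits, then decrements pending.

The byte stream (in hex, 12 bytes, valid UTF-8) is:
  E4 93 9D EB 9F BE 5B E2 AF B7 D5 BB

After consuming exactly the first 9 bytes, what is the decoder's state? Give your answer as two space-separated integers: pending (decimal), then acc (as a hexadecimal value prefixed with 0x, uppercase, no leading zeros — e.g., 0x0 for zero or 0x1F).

Byte[0]=E4: 3-byte lead. pending=2, acc=0x4
Byte[1]=93: continuation. acc=(acc<<6)|0x13=0x113, pending=1
Byte[2]=9D: continuation. acc=(acc<<6)|0x1D=0x44DD, pending=0
Byte[3]=EB: 3-byte lead. pending=2, acc=0xB
Byte[4]=9F: continuation. acc=(acc<<6)|0x1F=0x2DF, pending=1
Byte[5]=BE: continuation. acc=(acc<<6)|0x3E=0xB7FE, pending=0
Byte[6]=5B: 1-byte. pending=0, acc=0x0
Byte[7]=E2: 3-byte lead. pending=2, acc=0x2
Byte[8]=AF: continuation. acc=(acc<<6)|0x2F=0xAF, pending=1

Answer: 1 0xAF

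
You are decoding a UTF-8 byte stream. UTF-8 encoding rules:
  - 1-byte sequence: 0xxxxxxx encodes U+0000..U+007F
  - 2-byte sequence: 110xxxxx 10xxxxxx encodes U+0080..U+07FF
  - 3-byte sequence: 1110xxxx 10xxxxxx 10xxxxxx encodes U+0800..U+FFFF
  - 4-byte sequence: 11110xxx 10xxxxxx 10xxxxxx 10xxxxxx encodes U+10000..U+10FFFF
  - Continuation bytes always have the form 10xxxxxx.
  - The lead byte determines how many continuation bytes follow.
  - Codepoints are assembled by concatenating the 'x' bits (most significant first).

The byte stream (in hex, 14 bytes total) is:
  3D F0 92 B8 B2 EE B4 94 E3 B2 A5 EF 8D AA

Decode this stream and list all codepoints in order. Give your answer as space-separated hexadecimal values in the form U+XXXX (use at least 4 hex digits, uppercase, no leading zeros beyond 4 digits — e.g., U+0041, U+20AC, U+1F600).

Answer: U+003D U+12E32 U+ED14 U+3CA5 U+F36A

Derivation:
Byte[0]=3D: 1-byte ASCII. cp=U+003D
Byte[1]=F0: 4-byte lead, need 3 cont bytes. acc=0x0
Byte[2]=92: continuation. acc=(acc<<6)|0x12=0x12
Byte[3]=B8: continuation. acc=(acc<<6)|0x38=0x4B8
Byte[4]=B2: continuation. acc=(acc<<6)|0x32=0x12E32
Completed: cp=U+12E32 (starts at byte 1)
Byte[5]=EE: 3-byte lead, need 2 cont bytes. acc=0xE
Byte[6]=B4: continuation. acc=(acc<<6)|0x34=0x3B4
Byte[7]=94: continuation. acc=(acc<<6)|0x14=0xED14
Completed: cp=U+ED14 (starts at byte 5)
Byte[8]=E3: 3-byte lead, need 2 cont bytes. acc=0x3
Byte[9]=B2: continuation. acc=(acc<<6)|0x32=0xF2
Byte[10]=A5: continuation. acc=(acc<<6)|0x25=0x3CA5
Completed: cp=U+3CA5 (starts at byte 8)
Byte[11]=EF: 3-byte lead, need 2 cont bytes. acc=0xF
Byte[12]=8D: continuation. acc=(acc<<6)|0x0D=0x3CD
Byte[13]=AA: continuation. acc=(acc<<6)|0x2A=0xF36A
Completed: cp=U+F36A (starts at byte 11)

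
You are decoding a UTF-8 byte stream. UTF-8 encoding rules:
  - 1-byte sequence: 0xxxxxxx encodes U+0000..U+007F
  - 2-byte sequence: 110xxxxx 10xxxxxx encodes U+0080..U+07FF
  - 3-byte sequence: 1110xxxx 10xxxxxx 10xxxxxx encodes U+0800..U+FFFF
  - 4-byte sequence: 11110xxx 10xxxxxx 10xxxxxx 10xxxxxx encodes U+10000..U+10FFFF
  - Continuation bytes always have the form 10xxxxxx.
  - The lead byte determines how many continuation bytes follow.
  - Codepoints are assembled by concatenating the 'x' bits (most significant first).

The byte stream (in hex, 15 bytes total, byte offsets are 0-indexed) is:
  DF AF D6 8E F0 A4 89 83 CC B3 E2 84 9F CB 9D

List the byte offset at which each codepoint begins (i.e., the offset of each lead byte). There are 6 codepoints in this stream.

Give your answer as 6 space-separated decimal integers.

Byte[0]=DF: 2-byte lead, need 1 cont bytes. acc=0x1F
Byte[1]=AF: continuation. acc=(acc<<6)|0x2F=0x7EF
Completed: cp=U+07EF (starts at byte 0)
Byte[2]=D6: 2-byte lead, need 1 cont bytes. acc=0x16
Byte[3]=8E: continuation. acc=(acc<<6)|0x0E=0x58E
Completed: cp=U+058E (starts at byte 2)
Byte[4]=F0: 4-byte lead, need 3 cont bytes. acc=0x0
Byte[5]=A4: continuation. acc=(acc<<6)|0x24=0x24
Byte[6]=89: continuation. acc=(acc<<6)|0x09=0x909
Byte[7]=83: continuation. acc=(acc<<6)|0x03=0x24243
Completed: cp=U+24243 (starts at byte 4)
Byte[8]=CC: 2-byte lead, need 1 cont bytes. acc=0xC
Byte[9]=B3: continuation. acc=(acc<<6)|0x33=0x333
Completed: cp=U+0333 (starts at byte 8)
Byte[10]=E2: 3-byte lead, need 2 cont bytes. acc=0x2
Byte[11]=84: continuation. acc=(acc<<6)|0x04=0x84
Byte[12]=9F: continuation. acc=(acc<<6)|0x1F=0x211F
Completed: cp=U+211F (starts at byte 10)
Byte[13]=CB: 2-byte lead, need 1 cont bytes. acc=0xB
Byte[14]=9D: continuation. acc=(acc<<6)|0x1D=0x2DD
Completed: cp=U+02DD (starts at byte 13)

Answer: 0 2 4 8 10 13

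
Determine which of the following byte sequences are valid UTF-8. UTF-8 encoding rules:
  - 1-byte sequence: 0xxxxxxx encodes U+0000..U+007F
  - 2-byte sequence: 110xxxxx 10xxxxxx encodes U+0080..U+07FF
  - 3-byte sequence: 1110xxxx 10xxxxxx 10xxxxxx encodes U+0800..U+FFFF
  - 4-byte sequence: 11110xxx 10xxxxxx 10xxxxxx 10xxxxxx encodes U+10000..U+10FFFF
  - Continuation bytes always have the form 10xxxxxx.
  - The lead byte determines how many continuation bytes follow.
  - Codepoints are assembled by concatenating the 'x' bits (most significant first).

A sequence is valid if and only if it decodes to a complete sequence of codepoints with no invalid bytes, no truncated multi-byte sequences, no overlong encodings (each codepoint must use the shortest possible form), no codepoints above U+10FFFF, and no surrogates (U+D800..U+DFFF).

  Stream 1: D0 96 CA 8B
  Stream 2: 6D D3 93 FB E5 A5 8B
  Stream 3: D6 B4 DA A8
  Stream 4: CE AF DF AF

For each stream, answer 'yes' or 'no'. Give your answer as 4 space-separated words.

Answer: yes no yes yes

Derivation:
Stream 1: decodes cleanly. VALID
Stream 2: error at byte offset 3. INVALID
Stream 3: decodes cleanly. VALID
Stream 4: decodes cleanly. VALID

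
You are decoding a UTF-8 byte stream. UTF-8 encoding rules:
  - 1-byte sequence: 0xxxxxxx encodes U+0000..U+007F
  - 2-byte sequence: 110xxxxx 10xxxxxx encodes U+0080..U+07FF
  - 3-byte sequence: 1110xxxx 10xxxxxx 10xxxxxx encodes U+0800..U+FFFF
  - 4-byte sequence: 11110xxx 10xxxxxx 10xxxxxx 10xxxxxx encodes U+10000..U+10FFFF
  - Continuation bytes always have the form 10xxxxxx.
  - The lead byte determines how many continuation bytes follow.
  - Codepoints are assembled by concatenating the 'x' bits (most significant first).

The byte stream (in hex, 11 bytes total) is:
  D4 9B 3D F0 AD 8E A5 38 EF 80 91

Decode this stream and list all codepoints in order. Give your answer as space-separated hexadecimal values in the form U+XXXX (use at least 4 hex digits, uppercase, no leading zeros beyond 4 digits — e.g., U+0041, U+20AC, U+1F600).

Byte[0]=D4: 2-byte lead, need 1 cont bytes. acc=0x14
Byte[1]=9B: continuation. acc=(acc<<6)|0x1B=0x51B
Completed: cp=U+051B (starts at byte 0)
Byte[2]=3D: 1-byte ASCII. cp=U+003D
Byte[3]=F0: 4-byte lead, need 3 cont bytes. acc=0x0
Byte[4]=AD: continuation. acc=(acc<<6)|0x2D=0x2D
Byte[5]=8E: continuation. acc=(acc<<6)|0x0E=0xB4E
Byte[6]=A5: continuation. acc=(acc<<6)|0x25=0x2D3A5
Completed: cp=U+2D3A5 (starts at byte 3)
Byte[7]=38: 1-byte ASCII. cp=U+0038
Byte[8]=EF: 3-byte lead, need 2 cont bytes. acc=0xF
Byte[9]=80: continuation. acc=(acc<<6)|0x00=0x3C0
Byte[10]=91: continuation. acc=(acc<<6)|0x11=0xF011
Completed: cp=U+F011 (starts at byte 8)

Answer: U+051B U+003D U+2D3A5 U+0038 U+F011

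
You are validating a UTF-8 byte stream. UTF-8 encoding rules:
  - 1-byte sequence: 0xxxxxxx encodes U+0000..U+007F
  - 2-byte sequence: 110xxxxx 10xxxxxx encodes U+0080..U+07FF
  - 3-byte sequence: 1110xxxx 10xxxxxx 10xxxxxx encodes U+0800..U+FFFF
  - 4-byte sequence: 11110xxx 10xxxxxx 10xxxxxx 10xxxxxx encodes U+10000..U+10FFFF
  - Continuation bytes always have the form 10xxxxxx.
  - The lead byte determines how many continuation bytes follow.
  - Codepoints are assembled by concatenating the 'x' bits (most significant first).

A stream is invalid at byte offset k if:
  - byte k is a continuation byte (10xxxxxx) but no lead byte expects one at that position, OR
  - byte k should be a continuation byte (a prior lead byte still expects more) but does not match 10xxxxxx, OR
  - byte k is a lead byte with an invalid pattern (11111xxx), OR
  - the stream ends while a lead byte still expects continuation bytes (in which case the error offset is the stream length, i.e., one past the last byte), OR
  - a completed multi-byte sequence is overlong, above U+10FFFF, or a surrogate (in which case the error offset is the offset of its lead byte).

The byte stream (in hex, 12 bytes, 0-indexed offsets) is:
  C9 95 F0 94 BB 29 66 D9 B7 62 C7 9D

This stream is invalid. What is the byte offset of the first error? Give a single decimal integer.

Answer: 5

Derivation:
Byte[0]=C9: 2-byte lead, need 1 cont bytes. acc=0x9
Byte[1]=95: continuation. acc=(acc<<6)|0x15=0x255
Completed: cp=U+0255 (starts at byte 0)
Byte[2]=F0: 4-byte lead, need 3 cont bytes. acc=0x0
Byte[3]=94: continuation. acc=(acc<<6)|0x14=0x14
Byte[4]=BB: continuation. acc=(acc<<6)|0x3B=0x53B
Byte[5]=29: expected 10xxxxxx continuation. INVALID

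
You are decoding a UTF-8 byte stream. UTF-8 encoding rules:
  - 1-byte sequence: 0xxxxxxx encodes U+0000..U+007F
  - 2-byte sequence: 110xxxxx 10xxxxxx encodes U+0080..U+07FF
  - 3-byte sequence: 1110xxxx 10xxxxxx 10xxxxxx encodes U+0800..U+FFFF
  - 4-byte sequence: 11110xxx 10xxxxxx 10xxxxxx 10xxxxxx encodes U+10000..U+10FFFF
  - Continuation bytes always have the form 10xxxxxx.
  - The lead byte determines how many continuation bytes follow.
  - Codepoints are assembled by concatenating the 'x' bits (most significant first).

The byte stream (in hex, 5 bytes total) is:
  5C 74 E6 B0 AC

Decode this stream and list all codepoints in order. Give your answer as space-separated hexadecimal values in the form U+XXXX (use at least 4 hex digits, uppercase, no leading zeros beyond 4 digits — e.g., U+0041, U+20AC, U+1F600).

Byte[0]=5C: 1-byte ASCII. cp=U+005C
Byte[1]=74: 1-byte ASCII. cp=U+0074
Byte[2]=E6: 3-byte lead, need 2 cont bytes. acc=0x6
Byte[3]=B0: continuation. acc=(acc<<6)|0x30=0x1B0
Byte[4]=AC: continuation. acc=(acc<<6)|0x2C=0x6C2C
Completed: cp=U+6C2C (starts at byte 2)

Answer: U+005C U+0074 U+6C2C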